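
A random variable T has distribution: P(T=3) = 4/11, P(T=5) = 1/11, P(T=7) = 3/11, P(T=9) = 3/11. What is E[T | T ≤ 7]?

P(T ≤ 7) = 8/11.
Σ over the event: 3·4/11 + 5·1/11 + 7·3/11 = 38/11.
E[T | T ≤ 7] = (38/11) / (8/11) = 19/4.

19/4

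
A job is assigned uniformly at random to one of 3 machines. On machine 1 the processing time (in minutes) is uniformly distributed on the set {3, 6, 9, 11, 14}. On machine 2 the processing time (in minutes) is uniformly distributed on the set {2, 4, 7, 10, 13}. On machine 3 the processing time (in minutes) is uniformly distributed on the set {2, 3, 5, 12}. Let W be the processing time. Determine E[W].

71/10

E[W | machine 1] = (3+6+9+11+14)/5 = 43/5.
E[W | machine 2] = (2+4+7+10+13)/5 = 36/5.
E[W | machine 3] = (2+3+5+12)/4 = 11/2.
E[W] = (1/3)·(43/5) + (1/3)·(36/5) + (1/3)·(11/2) = 71/10.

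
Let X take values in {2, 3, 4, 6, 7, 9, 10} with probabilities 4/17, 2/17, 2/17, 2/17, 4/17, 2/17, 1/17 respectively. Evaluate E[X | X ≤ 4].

11/4

P(X ≤ 4) = 8/17.
Σ over the event: 2·4/17 + 3·2/17 + 4·2/17 = 22/17.
E[X | X ≤ 4] = (22/17) / (8/17) = 11/4.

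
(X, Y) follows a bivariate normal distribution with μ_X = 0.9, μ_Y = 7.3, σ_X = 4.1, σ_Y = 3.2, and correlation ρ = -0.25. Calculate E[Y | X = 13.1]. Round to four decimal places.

4.9195

The regression of Y on X has slope ρ·σ_Y/σ_X and passes through (μ_X, μ_Y).
E[Y | X=13.1] = 7.3 + (-0.25)·(3.2/4.1)·(13.1 − (0.9)) = 7.3 + (-0.19512)·(12.2) = 4.9195.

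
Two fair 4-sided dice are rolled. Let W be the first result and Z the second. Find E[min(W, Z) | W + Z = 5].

3/2

P(W + Z = 5) = 1/4.
Summing min(W,Z)·P(x,y) over outcomes with W + Z = 5 gives 3/8.
E[min(W, Z) | W + Z = 5] = (3/8) / (1/4) = 3/2.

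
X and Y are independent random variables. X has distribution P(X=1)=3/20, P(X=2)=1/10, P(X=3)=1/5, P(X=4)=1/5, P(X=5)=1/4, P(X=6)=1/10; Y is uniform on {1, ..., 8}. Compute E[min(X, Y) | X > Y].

P(X > Y) = 13/40.
Summing min(X,Y)·P(x,y) over outcomes with X > Y gives 59/80.
E[min(X, Y) | X > Y] = (59/80) / (13/40) = 59/26.

59/26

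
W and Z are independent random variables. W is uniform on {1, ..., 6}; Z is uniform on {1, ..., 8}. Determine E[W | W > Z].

14/3

P(W > Z) = 5/16.
Summing W·P(x,y) over outcomes with W > Z gives 35/24.
E[W | W > Z] = (35/24) / (5/16) = 14/3.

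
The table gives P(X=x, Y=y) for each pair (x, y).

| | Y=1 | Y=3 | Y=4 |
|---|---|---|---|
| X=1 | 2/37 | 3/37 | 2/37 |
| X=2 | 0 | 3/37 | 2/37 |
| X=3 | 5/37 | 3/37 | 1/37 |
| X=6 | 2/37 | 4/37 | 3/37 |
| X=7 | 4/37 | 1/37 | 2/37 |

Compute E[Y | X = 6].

26/9

P(X = 6) = 9/37.
Σ Y·P over the event = 1·(2/37) + 3·(4/37) + 4·(3/37) = 26/37.
E[Y | X = 6] = (26/37) / (9/37) = 26/9.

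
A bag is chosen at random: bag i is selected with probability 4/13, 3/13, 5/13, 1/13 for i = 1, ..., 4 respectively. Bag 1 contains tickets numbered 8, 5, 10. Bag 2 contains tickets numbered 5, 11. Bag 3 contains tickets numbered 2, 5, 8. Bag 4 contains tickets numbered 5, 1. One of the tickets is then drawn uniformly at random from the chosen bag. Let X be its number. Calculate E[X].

E[X | bag 1] = (8+5+10)/3 = 23/3.
E[X | bag 2] = (5+11)/2 = 8.
E[X | bag 3] = (2+5+8)/3 = 5.
E[X | bag 4] = (5+1)/2 = 3.
By the law of total expectation,
E[X] = (4/13)·(23/3) + (3/13)·(8) + (5/13)·(5) + (1/13)·(3) = 248/39.

248/39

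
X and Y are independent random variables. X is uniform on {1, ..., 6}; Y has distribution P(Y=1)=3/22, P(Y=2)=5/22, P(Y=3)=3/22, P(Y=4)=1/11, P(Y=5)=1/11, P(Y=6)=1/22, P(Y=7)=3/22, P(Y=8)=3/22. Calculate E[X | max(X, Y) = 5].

P(max(X, Y) = 5) = 23/132.
Summing X·P(x,y) over outcomes with max(X, Y) = 5 gives 95/132.
E[X | max(X, Y) = 5] = (95/132) / (23/132) = 95/23.

95/23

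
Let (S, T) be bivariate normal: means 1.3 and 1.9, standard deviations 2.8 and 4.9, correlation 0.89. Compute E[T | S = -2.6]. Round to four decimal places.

-4.1743

For a bivariate normal, E[T | S=x] = μ_T + ρ·(σ_T/σ_S)·(x − μ_S).
E[T | S=-2.6] = 1.9 + (0.89)·(4.9/2.8)·(-2.6 − (1.3)) = 1.9 + (1.5575)·(-3.9) = -4.1743.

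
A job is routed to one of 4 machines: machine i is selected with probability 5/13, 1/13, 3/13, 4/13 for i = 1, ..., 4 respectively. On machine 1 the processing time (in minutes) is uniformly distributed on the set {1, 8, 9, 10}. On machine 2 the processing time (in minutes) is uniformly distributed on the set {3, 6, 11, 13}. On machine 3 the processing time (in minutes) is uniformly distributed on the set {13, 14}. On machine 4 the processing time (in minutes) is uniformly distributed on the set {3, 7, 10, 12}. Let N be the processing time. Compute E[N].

463/52

E[N | machine 1] = (1+8+9+10)/4 = 7.
E[N | machine 2] = (3+6+11+13)/4 = 33/4.
E[N | machine 3] = (13+14)/2 = 27/2.
E[N | machine 4] = (3+7+10+12)/4 = 8.
By the law of total expectation,
E[N] = (5/13)·(7) + (1/13)·(33/4) + (3/13)·(27/2) + (4/13)·(8) = 463/52.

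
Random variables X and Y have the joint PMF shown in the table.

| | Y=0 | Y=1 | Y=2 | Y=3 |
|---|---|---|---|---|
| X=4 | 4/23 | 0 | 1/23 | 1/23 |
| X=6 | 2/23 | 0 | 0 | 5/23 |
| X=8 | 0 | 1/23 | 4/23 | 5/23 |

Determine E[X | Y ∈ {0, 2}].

P(Y ∈ {0, 2}) = 11/23.
Σ X·P over the event = 4·(4/23) + 4·(1/23) + 6·(2/23) + 8·(4/23) = 64/23.
E[X | Y ∈ {0, 2}] = (64/23) / (11/23) = 64/11.

64/11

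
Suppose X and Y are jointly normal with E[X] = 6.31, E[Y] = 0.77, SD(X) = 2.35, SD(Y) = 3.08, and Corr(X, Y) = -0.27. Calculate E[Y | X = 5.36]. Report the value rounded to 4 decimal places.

1.1062

The regression of Y on X has slope ρ·σ_Y/σ_X and passes through (μ_X, μ_Y).
E[Y | X=5.36] = 0.77 + (-0.27)·(3.08/2.35)·(5.36 − (6.31)) = 0.77 + (-0.35387)·(-0.95) = 1.1062.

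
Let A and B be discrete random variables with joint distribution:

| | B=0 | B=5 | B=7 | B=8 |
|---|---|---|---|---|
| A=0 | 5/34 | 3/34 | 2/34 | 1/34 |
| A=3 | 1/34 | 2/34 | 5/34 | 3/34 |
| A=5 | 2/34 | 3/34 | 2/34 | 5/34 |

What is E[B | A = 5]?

23/4

P(A = 5) = 6/17.
Σ B·P over the event = 0·(2/34) + 5·(3/34) + 7·(2/34) + 8·(5/34) = 69/34.
E[B | A = 5] = (69/34) / (6/17) = 23/4.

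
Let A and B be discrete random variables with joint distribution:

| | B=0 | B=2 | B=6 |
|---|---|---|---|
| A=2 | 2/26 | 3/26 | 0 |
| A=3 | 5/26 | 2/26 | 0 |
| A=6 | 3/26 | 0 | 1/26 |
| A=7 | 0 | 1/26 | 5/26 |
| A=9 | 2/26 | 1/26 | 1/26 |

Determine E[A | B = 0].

P(B = 0) = 6/13.
Σ A·P over the event = 2·(2/26) + 3·(5/26) + 6·(3/26) + 9·(2/26) = 55/26.
E[A | B = 0] = (55/26) / (6/13) = 55/12.

55/12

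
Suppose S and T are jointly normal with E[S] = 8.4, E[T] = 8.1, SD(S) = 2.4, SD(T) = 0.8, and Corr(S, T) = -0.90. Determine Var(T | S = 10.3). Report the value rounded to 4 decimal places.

0.1216

The conditional variance in a bivariate normal is σ_T²(1 − ρ²), independent of x.
Var(T | S=10.3) = (0.8)²·(1 − (-0.90)²) = 0.64·0.19 = 0.1216.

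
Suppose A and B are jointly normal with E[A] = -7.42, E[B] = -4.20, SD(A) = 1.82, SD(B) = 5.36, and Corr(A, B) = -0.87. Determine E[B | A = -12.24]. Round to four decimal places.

8.1498

The regression of B on A has slope ρ·σ_B/σ_A and passes through (μ_A, μ_B).
E[B | A=-12.24] = -4.20 + (-0.87)·(5.36/1.82)·(-12.24 − (-7.42)) = -4.20 + (-2.5622)·(-4.82) = 8.1498.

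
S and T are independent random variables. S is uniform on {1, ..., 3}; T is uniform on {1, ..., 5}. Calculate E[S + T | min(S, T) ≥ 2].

Outcomes with min(S, T) ≥ 2: (2,2), (2,3), (2,4), (2,5), (3,2), (3,3), (3,4), (3,5), each with probability 1/15.
E[S + T | min(S, T) ≥ 2] = (4 + 5 + 6 + 7 + 5 + 6 + 7 + 8) / 8 = 6.

6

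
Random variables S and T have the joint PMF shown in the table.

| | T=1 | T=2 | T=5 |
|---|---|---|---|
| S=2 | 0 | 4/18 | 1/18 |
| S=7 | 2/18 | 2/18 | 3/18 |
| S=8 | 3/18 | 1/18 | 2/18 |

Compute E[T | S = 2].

13/5

P(S = 2) = 5/18.
Σ T·P over the event = 2·(4/18) + 5·(1/18) = 13/18.
E[T | S = 2] = (13/18) / (5/18) = 13/5.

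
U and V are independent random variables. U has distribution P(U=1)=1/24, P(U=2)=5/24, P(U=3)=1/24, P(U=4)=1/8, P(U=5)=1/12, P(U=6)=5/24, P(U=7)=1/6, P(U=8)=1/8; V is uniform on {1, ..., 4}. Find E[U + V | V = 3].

95/12

P(V = 3) = 1/4.
Summing (U+V)·P(x,y) over outcomes with V = 3 gives 95/48.
E[U + V | V = 3] = (95/48) / (1/4) = 95/12.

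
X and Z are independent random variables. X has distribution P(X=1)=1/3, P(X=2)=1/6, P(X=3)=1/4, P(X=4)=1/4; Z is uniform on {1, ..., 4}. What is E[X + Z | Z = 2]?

P(Z = 2) = 1/4.
Summing (X+Z)·P(x,y) over outcomes with Z = 2 gives 53/48.
E[X + Z | Z = 2] = (53/48) / (1/4) = 53/12.

53/12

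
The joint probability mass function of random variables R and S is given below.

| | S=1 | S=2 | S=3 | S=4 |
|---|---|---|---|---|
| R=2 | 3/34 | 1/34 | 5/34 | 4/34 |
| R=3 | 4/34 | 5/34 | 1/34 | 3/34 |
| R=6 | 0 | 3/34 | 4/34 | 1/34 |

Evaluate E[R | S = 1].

18/7

P(S = 1) = 7/34.
Σ R·P over the event = 2·(3/34) + 3·(4/34) = 9/17.
E[R | S = 1] = (9/17) / (7/34) = 18/7.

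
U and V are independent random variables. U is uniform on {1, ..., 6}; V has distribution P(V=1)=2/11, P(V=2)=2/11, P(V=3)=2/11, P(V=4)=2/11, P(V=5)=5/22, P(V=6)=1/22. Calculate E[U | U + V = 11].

35/6

P(U + V = 11) = 1/22.
Summing U·P(x,y) over outcomes with U + V = 11 gives 35/132.
E[U | U + V = 11] = (35/132) / (1/22) = 35/6.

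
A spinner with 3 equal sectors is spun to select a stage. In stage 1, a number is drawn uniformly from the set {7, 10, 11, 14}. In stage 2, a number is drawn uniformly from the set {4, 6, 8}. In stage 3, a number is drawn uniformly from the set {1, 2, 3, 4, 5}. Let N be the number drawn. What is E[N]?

13/2

E[N | stage 1] = (7+10+11+14)/4 = 21/2.
E[N | stage 2] = (4+6+8)/3 = 6.
E[N | stage 3] = (1+2+3+4+5)/5 = 3.
By the law of total expectation,
E[N] = (1/3)·(21/2) + (1/3)·(6) + (1/3)·(3) = 13/2.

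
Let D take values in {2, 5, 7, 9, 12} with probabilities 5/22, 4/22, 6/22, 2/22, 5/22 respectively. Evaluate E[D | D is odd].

20/3

P(D is odd) = 6/11.
Σ over the event: 5·2/11 + 7·3/11 + 9·1/11 = 40/11.
E[D | D is odd] = (40/11) / (6/11) = 20/3.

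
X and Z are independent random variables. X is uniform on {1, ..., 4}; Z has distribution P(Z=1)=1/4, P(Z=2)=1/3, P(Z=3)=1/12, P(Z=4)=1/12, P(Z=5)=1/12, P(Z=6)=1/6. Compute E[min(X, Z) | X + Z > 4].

67/30

P(X + Z > 4) = 5/8.
Summing min(X,Z)·P(x,y) over outcomes with X + Z > 4 gives 67/48.
E[min(X, Z) | X + Z > 4] = (67/48) / (5/8) = 67/30.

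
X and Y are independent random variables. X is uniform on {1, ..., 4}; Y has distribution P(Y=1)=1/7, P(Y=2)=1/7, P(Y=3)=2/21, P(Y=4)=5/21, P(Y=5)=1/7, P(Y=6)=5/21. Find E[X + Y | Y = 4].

13/2

P(Y = 4) = 5/21.
Summing (X+Y)·P(x,y) over outcomes with Y = 4 gives 65/42.
E[X + Y | Y = 4] = (65/42) / (5/21) = 13/2.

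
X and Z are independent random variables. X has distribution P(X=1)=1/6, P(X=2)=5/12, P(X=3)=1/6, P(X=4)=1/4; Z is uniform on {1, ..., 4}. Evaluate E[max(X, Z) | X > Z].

29/9

P(X > Z) = 3/8.
Summing max(X,Z)·P(x,y) over outcomes with X > Z gives 29/24.
E[max(X, Z) | X > Z] = (29/24) / (3/8) = 29/9.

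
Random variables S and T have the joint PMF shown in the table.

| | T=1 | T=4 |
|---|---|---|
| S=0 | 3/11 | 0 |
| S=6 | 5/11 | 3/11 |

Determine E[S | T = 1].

P(T = 1) = 8/11.
Summing S·P(S=x,T=y) over the conditioning event gives 30/11.
E[S | T = 1] = (30/11) / (8/11) = 15/4.

15/4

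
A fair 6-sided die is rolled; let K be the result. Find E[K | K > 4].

Given K > 4, K is equally likely to be any of {5, 6}.
E[K | K > 4] = (5 + 6) / 2 = 11/2.

11/2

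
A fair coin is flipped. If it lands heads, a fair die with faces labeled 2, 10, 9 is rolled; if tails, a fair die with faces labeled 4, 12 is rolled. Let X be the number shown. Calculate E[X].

15/2

E[X | heads] = (2+10+9)/3 = 7.
E[X | tails] = (4+12)/2 = 8.
By the law of total expectation,
E[X] = (1/2)·(7) + (1/2)·(8) = 15/2.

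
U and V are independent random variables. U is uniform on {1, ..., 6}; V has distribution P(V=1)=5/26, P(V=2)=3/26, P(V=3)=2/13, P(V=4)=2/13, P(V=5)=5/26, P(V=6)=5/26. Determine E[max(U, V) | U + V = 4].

P(U + V = 4) = 1/13.
Summing max(U,V)·P(x,y) over outcomes with U + V = 4 gives 11/52.
E[max(U, V) | U + V = 4] = (11/52) / (1/13) = 11/4.

11/4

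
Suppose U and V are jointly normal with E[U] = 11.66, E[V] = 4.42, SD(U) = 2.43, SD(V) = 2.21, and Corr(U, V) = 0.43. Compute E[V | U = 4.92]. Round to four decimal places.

1.7842

E[V | U=x] = μ_V + ρ(σ_V/σ_U)(x − μ_U) for jointly normal variables.
E[V | U=4.92] = 4.42 + (0.43)·(2.21/2.43)·(4.92 − (11.66)) = 4.42 + (0.39107)·(-6.74) = 1.7842.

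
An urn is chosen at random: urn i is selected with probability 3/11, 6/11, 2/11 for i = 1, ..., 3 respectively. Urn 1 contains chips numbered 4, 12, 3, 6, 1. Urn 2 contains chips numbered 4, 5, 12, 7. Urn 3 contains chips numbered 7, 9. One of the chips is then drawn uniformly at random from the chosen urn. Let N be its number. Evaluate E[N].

E[N | urn 1] = (4+12+3+6+1)/5 = 26/5.
E[N | urn 2] = (4+5+12+7)/4 = 7.
E[N | urn 3] = (7+9)/2 = 8.
E[N] = (3/11)·(26/5) + (6/11)·(7) + (2/11)·(8) = 368/55.

368/55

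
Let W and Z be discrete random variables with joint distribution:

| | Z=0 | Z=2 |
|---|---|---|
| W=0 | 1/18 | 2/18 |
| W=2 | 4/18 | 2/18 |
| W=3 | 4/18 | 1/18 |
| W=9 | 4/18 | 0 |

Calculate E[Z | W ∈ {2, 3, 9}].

2/5

P(W ∈ {2, 3, 9}) = 5/6.
Σ Z·P over the event = 0·(4/18) + 2·(2/18) + 0·(4/18) + 2·(1/18) + 0·(4/18) = 1/3.
E[Z | W ∈ {2, 3, 9}] = (1/3) / (5/6) = 2/5.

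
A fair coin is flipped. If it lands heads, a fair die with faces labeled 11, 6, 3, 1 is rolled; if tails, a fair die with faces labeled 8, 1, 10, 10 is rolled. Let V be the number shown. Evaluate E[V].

25/4

E[V | heads] = (11+6+3+1)/4 = 21/4.
E[V | tails] = (8+1+10+10)/4 = 29/4.
E[V] = (1/2)·(21/4) + (1/2)·(29/4) = 25/4.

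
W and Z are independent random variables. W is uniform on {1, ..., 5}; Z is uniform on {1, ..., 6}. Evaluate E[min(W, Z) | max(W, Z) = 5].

25/9

Outcomes with max(W, Z) = 5: (1,5), (2,5), (3,5), (4,5), (5,1), (5,2), (5,3), (5,4), (5,5), each with probability 1/30.
E[min(W, Z) | max(W, Z) = 5] = (1 + 2 + 3 + 4 + 1 + 2 + 3 + 4 + 5) / 9 = 25/9.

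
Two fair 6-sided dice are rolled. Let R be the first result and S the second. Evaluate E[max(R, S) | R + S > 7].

P(R + S > 7) = 5/12.
Summing max(R,S)·P(x,y) over outcomes with R + S > 7 gives 83/36.
E[max(R, S) | R + S > 7] = (83/36) / (5/12) = 83/15.

83/15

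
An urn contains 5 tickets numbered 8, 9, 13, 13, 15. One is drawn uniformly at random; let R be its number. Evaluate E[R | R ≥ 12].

41/3

P(R ≥ 12) = 3/5.
Σ over the event: 13·2/5 + 15·1/5 = 41/5.
E[R | R ≥ 12] = (41/5) / (3/5) = 41/3.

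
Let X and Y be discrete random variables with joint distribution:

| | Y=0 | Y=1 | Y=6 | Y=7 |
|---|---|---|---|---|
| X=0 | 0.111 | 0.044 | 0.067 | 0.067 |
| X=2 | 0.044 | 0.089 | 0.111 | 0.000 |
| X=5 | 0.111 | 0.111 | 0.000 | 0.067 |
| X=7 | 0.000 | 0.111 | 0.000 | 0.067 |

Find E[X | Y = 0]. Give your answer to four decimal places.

P(Y = 0) = 0.266.
Summing X·P(X=x,Y=y) over the conditioning event gives 0.643.
E[X | Y = 0] = (0.643) / (0.266) = 2.4173.

2.4173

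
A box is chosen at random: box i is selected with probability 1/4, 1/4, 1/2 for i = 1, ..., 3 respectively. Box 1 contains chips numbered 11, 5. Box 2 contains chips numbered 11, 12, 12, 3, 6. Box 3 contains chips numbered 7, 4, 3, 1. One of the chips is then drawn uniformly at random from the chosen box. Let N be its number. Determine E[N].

E[N | box 1] = (11+5)/2 = 8.
E[N | box 2] = (11+12+12+3+6)/5 = 44/5.
E[N | box 3] = (7+4+3+1)/4 = 15/4.
E[N] = (1/4)·(8) + (1/4)·(44/5) + (1/2)·(15/4) = 243/40.

243/40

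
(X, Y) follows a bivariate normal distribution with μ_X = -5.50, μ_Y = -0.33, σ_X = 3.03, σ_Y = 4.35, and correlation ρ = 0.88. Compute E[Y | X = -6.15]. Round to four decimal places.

-1.1512

For a bivariate normal, E[Y | X=x] = μ_Y + ρ·(σ_Y/σ_X)·(x − μ_X).
E[Y | X=-6.15] = -0.33 + (0.88)·(4.35/3.03)·(-6.15 − (-5.50)) = -0.33 + (1.2634)·(-0.65) = -1.1512.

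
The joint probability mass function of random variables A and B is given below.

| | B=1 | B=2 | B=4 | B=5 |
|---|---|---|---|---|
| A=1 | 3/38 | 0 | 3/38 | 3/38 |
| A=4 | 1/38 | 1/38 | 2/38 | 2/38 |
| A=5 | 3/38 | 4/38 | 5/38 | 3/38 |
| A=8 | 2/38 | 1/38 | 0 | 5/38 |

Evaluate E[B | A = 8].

29/8

P(A = 8) = 4/19.
Σ B·P over the event = 1·(2/38) + 2·(1/38) + 5·(5/38) = 29/38.
E[B | A = 8] = (29/38) / (4/19) = 29/8.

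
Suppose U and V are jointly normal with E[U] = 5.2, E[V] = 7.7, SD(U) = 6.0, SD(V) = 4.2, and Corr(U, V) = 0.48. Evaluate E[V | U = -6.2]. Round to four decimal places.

E[V | U=x] = μ_V + ρ(σ_V/σ_U)(x − μ_U) for jointly normal variables.
E[V | U=-6.2] = 7.7 + (0.48)·(4.2/6.0)·(-6.2 − (5.2)) = 7.7 + (0.336)·(-11.4) = 3.8696.

3.8696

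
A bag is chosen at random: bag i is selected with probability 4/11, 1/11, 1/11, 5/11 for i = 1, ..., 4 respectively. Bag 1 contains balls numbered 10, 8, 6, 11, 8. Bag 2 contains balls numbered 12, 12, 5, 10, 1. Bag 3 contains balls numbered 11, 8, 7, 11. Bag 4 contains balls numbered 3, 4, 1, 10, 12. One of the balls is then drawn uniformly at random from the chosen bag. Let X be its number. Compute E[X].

E[X | bag 1] = (10+8+6+11+8)/5 = 43/5.
E[X | bag 2] = (12+12+5+10+1)/5 = 8.
E[X | bag 3] = (11+8+7+11)/4 = 37/4.
E[X | bag 4] = (3+4+1+10+12)/5 = 6.
E[X] = (4/11)·(43/5) + (1/11)·(8) + (1/11)·(37/4) + (5/11)·(6) = 1633/220.

1633/220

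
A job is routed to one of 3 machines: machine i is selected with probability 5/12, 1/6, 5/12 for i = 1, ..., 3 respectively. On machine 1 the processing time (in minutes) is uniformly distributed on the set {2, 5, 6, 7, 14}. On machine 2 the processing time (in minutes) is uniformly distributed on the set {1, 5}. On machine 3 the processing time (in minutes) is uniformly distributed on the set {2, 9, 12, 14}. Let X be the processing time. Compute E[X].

E[X | machine 1] = (2+5+6+7+14)/5 = 34/5.
E[X | machine 2] = (1+5)/2 = 3.
E[X | machine 3] = (2+9+12+14)/4 = 37/4.
By the law of total expectation,
E[X] = (5/12)·(34/5) + (1/6)·(3) + (5/12)·(37/4) = 115/16.

115/16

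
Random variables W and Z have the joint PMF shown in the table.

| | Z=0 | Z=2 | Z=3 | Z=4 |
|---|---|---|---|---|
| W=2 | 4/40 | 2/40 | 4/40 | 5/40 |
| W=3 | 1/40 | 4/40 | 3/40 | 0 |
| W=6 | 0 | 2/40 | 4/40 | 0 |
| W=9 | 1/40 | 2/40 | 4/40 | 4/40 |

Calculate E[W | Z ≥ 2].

169/34

P(Z ≥ 2) = 17/20.
Summing W·P(W=x,Z=y) over the conditioning event gives 169/40.
E[W | Z ≥ 2] = (169/40) / (17/20) = 169/34.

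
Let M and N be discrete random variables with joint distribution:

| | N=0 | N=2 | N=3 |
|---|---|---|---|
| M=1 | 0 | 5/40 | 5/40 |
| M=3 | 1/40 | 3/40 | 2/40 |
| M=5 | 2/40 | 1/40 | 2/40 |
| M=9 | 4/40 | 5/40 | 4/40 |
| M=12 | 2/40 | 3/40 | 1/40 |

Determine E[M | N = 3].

69/14

P(N = 3) = 7/20.
Σ M·P over the event = 1·(5/40) + 3·(2/40) + 5·(2/40) + 9·(4/40) + 12·(1/40) = 69/40.
E[M | N = 3] = (69/40) / (7/20) = 69/14.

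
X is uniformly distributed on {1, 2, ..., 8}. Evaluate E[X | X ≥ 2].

5

Given X ≥ 2, X is equally likely to be any of {2, 3, 4, 5, 6, 7, 8}.
E[X | X ≥ 2] = (2 + 3 + 4 + 5 + 6 + 7 + 8) / 7 = 5.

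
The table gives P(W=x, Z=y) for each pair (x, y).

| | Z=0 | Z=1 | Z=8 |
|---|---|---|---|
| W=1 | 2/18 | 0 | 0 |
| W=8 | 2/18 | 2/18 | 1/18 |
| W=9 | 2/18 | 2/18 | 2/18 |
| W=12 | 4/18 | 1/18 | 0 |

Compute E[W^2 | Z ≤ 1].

P(Z ≤ 1) = 5/6.
Σ W^2·P over the event = 1·(2/18) + 64·(2/18) + 64·(2/18) + 81·(2/18) + 81·(2/18) + 144·(4/18) + 144·(1/18) = 217/3.
E[W^2 | Z ≤ 1] = (217/3) / (5/6) = 434/5.

434/5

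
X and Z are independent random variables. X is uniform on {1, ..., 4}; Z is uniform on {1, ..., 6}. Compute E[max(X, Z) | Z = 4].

4

Outcomes with Z = 4: (1,4), (2,4), (3,4), (4,4), each with probability 1/24.
E[max(X, Z) | Z = 4] = (4 + 4 + 4 + 4) / 4 = 4.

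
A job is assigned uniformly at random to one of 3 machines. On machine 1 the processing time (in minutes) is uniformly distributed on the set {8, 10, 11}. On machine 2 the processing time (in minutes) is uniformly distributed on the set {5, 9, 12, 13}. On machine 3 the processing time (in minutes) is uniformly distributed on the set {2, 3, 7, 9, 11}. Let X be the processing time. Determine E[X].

1549/180

E[X | machine 1] = (8+10+11)/3 = 29/3.
E[X | machine 2] = (5+9+12+13)/4 = 39/4.
E[X | machine 3] = (2+3+7+9+11)/5 = 32/5.
By the law of total expectation,
E[X] = (1/3)·(29/3) + (1/3)·(39/4) + (1/3)·(32/5) = 1549/180.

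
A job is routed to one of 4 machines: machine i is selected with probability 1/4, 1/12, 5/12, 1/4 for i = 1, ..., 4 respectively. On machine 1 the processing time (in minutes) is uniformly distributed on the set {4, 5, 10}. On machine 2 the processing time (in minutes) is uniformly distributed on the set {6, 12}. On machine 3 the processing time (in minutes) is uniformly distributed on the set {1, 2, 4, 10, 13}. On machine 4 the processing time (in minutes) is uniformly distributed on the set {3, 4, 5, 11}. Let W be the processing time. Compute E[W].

301/48

E[W | machine 1] = (4+5+10)/3 = 19/3.
E[W | machine 2] = (6+12)/2 = 9.
E[W | machine 3] = (1+2+4+10+13)/5 = 6.
E[W | machine 4] = (3+4+5+11)/4 = 23/4.
E[W] = (1/4)·(19/3) + (1/12)·(9) + (5/12)·(6) + (1/4)·(23/4) = 301/48.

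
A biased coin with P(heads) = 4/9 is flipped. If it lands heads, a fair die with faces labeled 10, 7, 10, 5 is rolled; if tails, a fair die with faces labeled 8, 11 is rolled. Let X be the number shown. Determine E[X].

53/6

E[X | heads] = (10+7+10+5)/4 = 8.
E[X | tails] = (8+11)/2 = 19/2.
E[X] = (4/9)·(8) + (5/9)·(19/2) = 53/6.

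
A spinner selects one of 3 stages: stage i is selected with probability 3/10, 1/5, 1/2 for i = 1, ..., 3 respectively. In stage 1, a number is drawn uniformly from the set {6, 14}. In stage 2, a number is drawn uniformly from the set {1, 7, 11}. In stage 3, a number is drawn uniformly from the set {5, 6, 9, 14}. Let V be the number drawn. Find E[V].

511/60

E[V | stage 1] = (6+14)/2 = 10.
E[V | stage 2] = (1+7+11)/3 = 19/3.
E[V | stage 3] = (5+6+9+14)/4 = 17/2.
By the law of total expectation,
E[V] = (3/10)·(10) + (1/5)·(19/3) + (1/2)·(17/2) = 511/60.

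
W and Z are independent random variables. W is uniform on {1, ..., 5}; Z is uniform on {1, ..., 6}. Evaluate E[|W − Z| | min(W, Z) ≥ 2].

3/2

P(min(W, Z) ≥ 2) = 2/3.
Summing |W−Z|·P(x,y) over outcomes with min(W, Z) ≥ 2 gives 1.
E[|W − Z| | min(W, Z) ≥ 2] = (1) / (2/3) = 3/2.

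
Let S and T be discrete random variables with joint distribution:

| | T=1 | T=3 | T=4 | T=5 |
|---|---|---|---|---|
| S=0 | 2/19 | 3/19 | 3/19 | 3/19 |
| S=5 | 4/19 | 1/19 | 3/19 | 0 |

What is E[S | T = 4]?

P(T = 4) = 6/19.
Σ S·P over the event = 0·(3/19) + 5·(3/19) = 15/19.
E[S | T = 4] = (15/19) / (6/19) = 5/2.

5/2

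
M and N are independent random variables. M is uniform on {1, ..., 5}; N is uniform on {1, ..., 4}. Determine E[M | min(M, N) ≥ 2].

7/2

P(min(M, N) ≥ 2) = 3/5.
Summing M·P(x,y) over outcomes with min(M, N) ≥ 2 gives 21/10.
E[M | min(M, N) ≥ 2] = (21/10) / (3/5) = 7/2.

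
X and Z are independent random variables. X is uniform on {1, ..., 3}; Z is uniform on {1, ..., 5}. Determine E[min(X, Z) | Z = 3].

2

Outcomes with Z = 3: (1,3), (2,3), (3,3), each with probability 1/15.
E[min(X, Z) | Z = 3] = (1 + 2 + 3) / 3 = 2.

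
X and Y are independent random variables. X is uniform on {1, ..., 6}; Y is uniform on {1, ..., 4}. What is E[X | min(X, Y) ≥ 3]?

9/2

P(min(X, Y) ≥ 3) = 1/3.
Summing X·P(x,y) over outcomes with min(X, Y) ≥ 3 gives 3/2.
E[X | min(X, Y) ≥ 3] = (3/2) / (1/3) = 9/2.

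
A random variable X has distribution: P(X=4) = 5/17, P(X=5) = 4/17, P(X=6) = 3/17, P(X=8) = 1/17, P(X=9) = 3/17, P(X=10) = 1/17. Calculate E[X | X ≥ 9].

37/4

P(X ≥ 9) = 4/17.
Σ over the event: 9·3/17 + 10·1/17 = 37/17.
E[X | X ≥ 9] = (37/17) / (4/17) = 37/4.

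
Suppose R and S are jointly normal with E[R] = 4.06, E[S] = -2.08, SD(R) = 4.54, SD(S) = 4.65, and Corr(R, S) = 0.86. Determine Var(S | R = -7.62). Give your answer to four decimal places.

5.6305

For a bivariate normal, Var(S | R=x) = σ_S²(1 − ρ²).
Var(S | R=-7.62) = (4.65)²·(1 − (0.86)²) = 21.6225·0.2604 = 5.6305.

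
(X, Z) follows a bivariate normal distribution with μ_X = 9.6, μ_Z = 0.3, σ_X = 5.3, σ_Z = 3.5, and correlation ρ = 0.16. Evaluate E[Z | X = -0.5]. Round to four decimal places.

-0.7672

E[Z | X=x] = μ_Z + ρ(σ_Z/σ_X)(x − μ_X) for jointly normal variables.
E[Z | X=-0.5] = 0.3 + (0.16)·(3.5/5.3)·(-0.5 − (9.6)) = 0.3 + (0.10566)·(-10.1) = -0.7672.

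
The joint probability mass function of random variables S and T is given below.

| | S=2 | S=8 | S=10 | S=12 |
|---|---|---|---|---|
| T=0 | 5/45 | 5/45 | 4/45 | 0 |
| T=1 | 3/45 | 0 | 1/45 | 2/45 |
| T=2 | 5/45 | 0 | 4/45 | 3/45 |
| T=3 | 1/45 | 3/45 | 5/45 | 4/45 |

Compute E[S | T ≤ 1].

13/2

P(T ≤ 1) = 4/9.
Σ S·P over the event = 2·(5/45) + 2·(3/45) + 8·(5/45) + 10·(4/45) + 10·(1/45) + 12·(2/45) = 26/9.
E[S | T ≤ 1] = (26/9) / (4/9) = 13/2.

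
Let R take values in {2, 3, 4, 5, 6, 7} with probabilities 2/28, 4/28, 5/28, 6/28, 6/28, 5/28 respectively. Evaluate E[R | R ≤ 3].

8/3

P(R ≤ 3) = 3/14.
Σ over the event: 2·1/14 + 3·1/7 = 4/7.
E[R | R ≤ 3] = (4/7) / (3/14) = 8/3.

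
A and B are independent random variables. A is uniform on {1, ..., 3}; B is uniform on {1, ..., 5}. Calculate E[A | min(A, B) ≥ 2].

5/2

Outcomes with min(A, B) ≥ 2: (2,2), (2,3), (2,4), (2,5), (3,2), (3,3), (3,4), (3,5), each with probability 1/15.
E[A | min(A, B) ≥ 2] = (2 + 2 + 2 + 2 + 3 + 3 + 3 + 3) / 8 = 5/2.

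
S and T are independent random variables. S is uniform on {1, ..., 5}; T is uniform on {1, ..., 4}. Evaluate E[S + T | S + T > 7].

P(S + T > 7) = 3/20.
Summing (S+T)·P(x,y) over outcomes with S + T > 7 gives 5/4.
E[S + T | S + T > 7] = (5/4) / (3/20) = 25/3.

25/3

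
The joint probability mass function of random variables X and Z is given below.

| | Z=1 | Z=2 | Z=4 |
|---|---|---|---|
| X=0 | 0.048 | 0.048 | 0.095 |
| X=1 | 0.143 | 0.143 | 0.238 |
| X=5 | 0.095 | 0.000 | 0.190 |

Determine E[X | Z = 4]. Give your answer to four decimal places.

P(Z = 4) = 0.523.
Summing X·P(X=x,Z=y) over the conditioning event gives 1.188.
E[X | Z = 4] = (1.188) / (0.523) = 2.2715.

2.2715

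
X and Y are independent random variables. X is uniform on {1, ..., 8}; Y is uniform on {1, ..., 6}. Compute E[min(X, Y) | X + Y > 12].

17/3

Outcomes with X + Y > 12: (7,6), (8,5), (8,6), each with probability 1/48.
E[min(X, Y) | X + Y > 12] = (6 + 5 + 6) / 3 = 17/3.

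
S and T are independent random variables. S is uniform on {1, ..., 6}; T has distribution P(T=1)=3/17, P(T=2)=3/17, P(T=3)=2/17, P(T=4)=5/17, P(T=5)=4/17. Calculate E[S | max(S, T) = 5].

P(max(S, T) = 5) = 11/34.
Summing S·P(x,y) over outcomes with max(S, T) = 5 gives 125/102.
E[S | max(S, T) = 5] = (125/102) / (11/34) = 125/33.

125/33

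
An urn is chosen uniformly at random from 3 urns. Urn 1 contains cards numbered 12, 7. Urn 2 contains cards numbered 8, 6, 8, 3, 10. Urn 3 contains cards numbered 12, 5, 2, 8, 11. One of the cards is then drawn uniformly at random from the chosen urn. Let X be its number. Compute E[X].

241/30

E[X | urn 1] = (12+7)/2 = 19/2.
E[X | urn 2] = (8+6+8+3+10)/5 = 7.
E[X | urn 3] = (12+5+2+8+11)/5 = 38/5.
E[X] = (1/3)·(19/2) + (1/3)·(7) + (1/3)·(38/5) = 241/30.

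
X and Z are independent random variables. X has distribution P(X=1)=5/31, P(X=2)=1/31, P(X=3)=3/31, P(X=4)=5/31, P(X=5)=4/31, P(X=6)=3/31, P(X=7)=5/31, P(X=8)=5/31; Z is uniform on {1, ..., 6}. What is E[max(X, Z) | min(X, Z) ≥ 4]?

P(min(X, Z) ≥ 4) = 11/31.
Summing max(X,Z)·P(x,y) over outcomes with min(X, Z) ≥ 4 gives 209/93.
E[max(X, Z) | min(X, Z) ≥ 4] = (209/93) / (11/31) = 19/3.

19/3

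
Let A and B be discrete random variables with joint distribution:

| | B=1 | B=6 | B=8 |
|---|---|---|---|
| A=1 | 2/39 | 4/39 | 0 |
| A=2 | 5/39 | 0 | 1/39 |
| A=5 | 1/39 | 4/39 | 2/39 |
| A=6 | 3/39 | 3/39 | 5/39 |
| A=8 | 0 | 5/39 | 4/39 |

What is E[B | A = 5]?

P(A = 5) = 7/39.
Σ B·P over the event = 1·(1/39) + 6·(4/39) + 8·(2/39) = 41/39.
E[B | A = 5] = (41/39) / (7/39) = 41/7.

41/7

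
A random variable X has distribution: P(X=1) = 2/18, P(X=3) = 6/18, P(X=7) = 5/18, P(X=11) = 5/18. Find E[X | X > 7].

P(X > 7) = 5/18.
Σ over the event: 11·5/18 = 55/18.
E[X | X > 7] = (55/18) / (5/18) = 11.

11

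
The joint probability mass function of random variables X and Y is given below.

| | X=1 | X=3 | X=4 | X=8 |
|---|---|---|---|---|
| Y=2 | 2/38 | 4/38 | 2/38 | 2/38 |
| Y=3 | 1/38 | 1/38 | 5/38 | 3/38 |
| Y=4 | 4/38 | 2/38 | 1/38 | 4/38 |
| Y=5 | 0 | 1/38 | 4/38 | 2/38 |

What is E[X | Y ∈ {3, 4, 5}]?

P(Y ∈ {3, 4, 5}) = 14/19.
Summing X·P(X=x,Y=y) over the conditioning event gives 129/38.
E[X | Y ∈ {3, 4, 5}] = (129/38) / (14/19) = 129/28.

129/28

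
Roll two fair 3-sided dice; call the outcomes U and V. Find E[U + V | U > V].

4

Outcomes with U > V: (2,1), (3,1), (3,2), each with probability 1/9.
E[U + V | U > V] = (3 + 4 + 5) / 3 = 4.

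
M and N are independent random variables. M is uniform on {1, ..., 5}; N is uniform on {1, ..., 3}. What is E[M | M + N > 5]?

Outcomes with M + N > 5: (3,3), (4,2), (4,3), (5,1), (5,2), (5,3), each with probability 1/15.
E[M | M + N > 5] = (3 + 4 + 4 + 5 + 5 + 5) / 6 = 13/3.

13/3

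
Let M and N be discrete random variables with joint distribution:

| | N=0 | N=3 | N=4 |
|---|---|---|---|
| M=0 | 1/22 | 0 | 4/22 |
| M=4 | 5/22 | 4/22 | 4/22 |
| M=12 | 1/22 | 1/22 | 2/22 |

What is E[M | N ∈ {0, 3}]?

P(N ∈ {0, 3}) = 6/11.
Σ M·P over the event = 0·(1/22) + 4·(5/22) + 4·(4/22) + 12·(1/22) + 12·(1/22) = 30/11.
E[M | N ∈ {0, 3}] = (30/11) / (6/11) = 5.

5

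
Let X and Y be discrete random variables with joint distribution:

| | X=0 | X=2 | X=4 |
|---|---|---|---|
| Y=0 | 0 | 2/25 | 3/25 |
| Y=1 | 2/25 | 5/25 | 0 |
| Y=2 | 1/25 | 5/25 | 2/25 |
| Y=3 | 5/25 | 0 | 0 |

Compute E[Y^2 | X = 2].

25/12

P(X = 2) = 12/25.
Σ Y^2·P over the event = 0·(2/25) + 1·(5/25) + 4·(5/25) = 1.
E[Y^2 | X = 2] = (1) / (12/25) = 25/12.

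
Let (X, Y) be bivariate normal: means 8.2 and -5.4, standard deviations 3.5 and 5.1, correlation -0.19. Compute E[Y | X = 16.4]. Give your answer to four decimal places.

The regression of Y on X has slope ρ·σ_Y/σ_X and passes through (μ_X, μ_Y).
E[Y | X=16.4] = -5.4 + (-0.19)·(5.1/3.5)·(16.4 − (8.2)) = -5.4 + (-0.276857)·(8.2) = -7.6702.

-7.6702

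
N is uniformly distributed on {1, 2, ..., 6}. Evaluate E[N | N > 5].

Given N > 5, N is equally likely to be any of {6}.
E[N | N > 5] = (6) / 1 = 6.

6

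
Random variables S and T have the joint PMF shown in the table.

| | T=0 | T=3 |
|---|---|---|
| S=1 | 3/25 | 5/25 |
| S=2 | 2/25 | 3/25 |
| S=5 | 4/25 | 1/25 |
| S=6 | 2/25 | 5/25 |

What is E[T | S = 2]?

9/5

P(S = 2) = 1/5.
Σ T·P over the event = 0·(2/25) + 3·(3/25) = 9/25.
E[T | S = 2] = (9/25) / (1/5) = 9/5.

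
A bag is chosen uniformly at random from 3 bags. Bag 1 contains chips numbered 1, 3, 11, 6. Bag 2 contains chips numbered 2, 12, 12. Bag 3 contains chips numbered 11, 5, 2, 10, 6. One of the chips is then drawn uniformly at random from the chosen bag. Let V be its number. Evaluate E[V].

1243/180

E[V | bag 1] = (1+3+11+6)/4 = 21/4.
E[V | bag 2] = (2+12+12)/3 = 26/3.
E[V | bag 3] = (11+5+2+10+6)/5 = 34/5.
E[V] = (1/3)·(21/4) + (1/3)·(26/3) + (1/3)·(34/5) = 1243/180.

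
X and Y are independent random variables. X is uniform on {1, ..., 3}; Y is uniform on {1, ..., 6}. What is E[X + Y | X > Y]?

4

Outcomes with X > Y: (2,1), (3,1), (3,2), each with probability 1/18.
E[X + Y | X > Y] = (3 + 4 + 5) / 3 = 4.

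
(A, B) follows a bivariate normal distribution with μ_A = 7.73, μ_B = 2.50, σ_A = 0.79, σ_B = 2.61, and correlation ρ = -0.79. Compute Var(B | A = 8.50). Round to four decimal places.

Var(B | A=x) = (1 − ρ²)·σ_B².
Var(B | A=8.50) = (2.61)²·(1 − (-0.79)²) = 6.8121·0.3759 = 2.5607.

2.5607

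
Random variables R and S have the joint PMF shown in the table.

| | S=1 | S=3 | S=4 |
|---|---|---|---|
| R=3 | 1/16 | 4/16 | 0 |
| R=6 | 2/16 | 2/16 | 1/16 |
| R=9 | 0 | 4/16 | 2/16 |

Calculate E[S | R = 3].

13/5

P(R = 3) = 5/16.
Σ S·P over the event = 1·(1/16) + 3·(4/16) = 13/16.
E[S | R = 3] = (13/16) / (5/16) = 13/5.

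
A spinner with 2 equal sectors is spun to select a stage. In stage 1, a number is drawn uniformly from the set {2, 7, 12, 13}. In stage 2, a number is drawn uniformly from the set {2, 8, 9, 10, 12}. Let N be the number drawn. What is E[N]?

E[N | stage 1] = (2+7+12+13)/4 = 17/2.
E[N | stage 2] = (2+8+9+10+12)/5 = 41/5.
E[N] = (1/2)·(17/2) + (1/2)·(41/5) = 167/20.

167/20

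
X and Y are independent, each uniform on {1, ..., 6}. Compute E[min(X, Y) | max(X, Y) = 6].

36/11

P(max(X, Y) = 6) = 11/36.
Summing min(X,Y)·P(x,y) over outcomes with max(X, Y) = 6 gives 1.
E[min(X, Y) | max(X, Y) = 6] = (1) / (11/36) = 36/11.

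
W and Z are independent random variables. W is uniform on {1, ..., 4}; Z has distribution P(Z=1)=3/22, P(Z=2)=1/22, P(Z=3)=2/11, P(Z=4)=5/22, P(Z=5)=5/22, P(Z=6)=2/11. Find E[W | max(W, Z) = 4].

41/14

P(max(W, Z) = 4) = 7/22.
Summing W·P(x,y) over outcomes with max(W, Z) = 4 gives 41/44.
E[W | max(W, Z) = 4] = (41/44) / (7/22) = 41/14.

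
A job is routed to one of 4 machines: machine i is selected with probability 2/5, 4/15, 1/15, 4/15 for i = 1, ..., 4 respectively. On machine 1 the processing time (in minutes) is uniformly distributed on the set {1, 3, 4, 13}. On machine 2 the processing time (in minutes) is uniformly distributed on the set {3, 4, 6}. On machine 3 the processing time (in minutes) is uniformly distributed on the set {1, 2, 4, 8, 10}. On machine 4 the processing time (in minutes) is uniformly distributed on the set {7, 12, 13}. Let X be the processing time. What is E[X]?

193/30

E[X | machine 1] = (1+3+4+13)/4 = 21/4.
E[X | machine 2] = (3+4+6)/3 = 13/3.
E[X | machine 3] = (1+2+4+8+10)/5 = 5.
E[X | machine 4] = (7+12+13)/3 = 32/3.
By the law of total expectation,
E[X] = (2/5)·(21/4) + (4/15)·(13/3) + (1/15)·(5) + (4/15)·(32/3) = 193/30.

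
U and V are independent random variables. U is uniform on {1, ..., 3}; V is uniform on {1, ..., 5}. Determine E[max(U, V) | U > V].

Outcomes with U > V: (2,1), (3,1), (3,2), each with probability 1/15.
E[max(U, V) | U > V] = (2 + 3 + 3) / 3 = 8/3.

8/3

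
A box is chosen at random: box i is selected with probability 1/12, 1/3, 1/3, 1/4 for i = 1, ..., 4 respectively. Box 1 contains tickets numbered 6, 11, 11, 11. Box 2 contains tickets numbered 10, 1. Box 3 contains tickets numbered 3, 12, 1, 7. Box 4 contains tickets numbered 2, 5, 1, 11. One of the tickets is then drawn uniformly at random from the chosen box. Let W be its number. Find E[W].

23/4

E[W | box 1] = (6+11+11+11)/4 = 39/4.
E[W | box 2] = (10+1)/2 = 11/2.
E[W | box 3] = (3+12+1+7)/4 = 23/4.
E[W | box 4] = (2+5+1+11)/4 = 19/4.
E[W] = (1/12)·(39/4) + (1/3)·(11/2) + (1/3)·(23/4) + (1/4)·(19/4) = 23/4.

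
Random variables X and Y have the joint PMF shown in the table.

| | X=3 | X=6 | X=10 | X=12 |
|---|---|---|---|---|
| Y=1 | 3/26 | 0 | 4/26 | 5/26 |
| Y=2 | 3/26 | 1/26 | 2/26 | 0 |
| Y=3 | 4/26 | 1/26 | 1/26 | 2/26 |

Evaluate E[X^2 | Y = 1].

P(Y = 1) = 6/13.
Σ X^2·P over the event = 9·(3/26) + 100·(4/26) + 144·(5/26) = 1147/26.
E[X^2 | Y = 1] = (1147/26) / (6/13) = 1147/12.

1147/12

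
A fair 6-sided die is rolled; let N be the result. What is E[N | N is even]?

Given N is even, N is equally likely to be any of {2, 4, 6}.
E[N | N is even] = (2 + 4 + 6) / 3 = 4.

4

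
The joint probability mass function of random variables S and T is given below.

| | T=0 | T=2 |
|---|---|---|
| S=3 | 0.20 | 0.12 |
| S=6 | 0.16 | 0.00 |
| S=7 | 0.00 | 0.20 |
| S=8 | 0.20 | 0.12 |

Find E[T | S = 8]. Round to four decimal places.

P(S = 8) = 0.32.
Summing T·P(S=x,T=y) over the conditioning event gives 0.24.
E[T | S = 8] = (0.24) / (0.32) = 0.7500.

0.7500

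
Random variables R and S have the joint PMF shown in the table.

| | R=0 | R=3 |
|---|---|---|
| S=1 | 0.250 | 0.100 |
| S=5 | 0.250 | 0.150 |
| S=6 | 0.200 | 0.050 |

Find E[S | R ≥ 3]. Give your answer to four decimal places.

P(R ≥ 3) = 0.300.
Summing S·P(R=x,S=y) over the conditioning event gives 1.150.
E[S | R ≥ 3] = (1.150) / (0.300) = 3.8333.

3.8333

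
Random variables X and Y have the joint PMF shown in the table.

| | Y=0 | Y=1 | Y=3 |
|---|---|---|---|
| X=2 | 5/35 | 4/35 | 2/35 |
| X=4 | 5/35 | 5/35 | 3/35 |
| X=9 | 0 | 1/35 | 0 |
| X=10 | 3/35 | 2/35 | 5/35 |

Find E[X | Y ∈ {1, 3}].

P(Y ∈ {1, 3}) = 22/35.
Σ X·P over the event = 2·(4/35) + 2·(2/35) + 4·(5/35) + 4·(3/35) + 9·(1/35) + 10·(2/35) + 10·(5/35) = 123/35.
E[X | Y ∈ {1, 3}] = (123/35) / (22/35) = 123/22.

123/22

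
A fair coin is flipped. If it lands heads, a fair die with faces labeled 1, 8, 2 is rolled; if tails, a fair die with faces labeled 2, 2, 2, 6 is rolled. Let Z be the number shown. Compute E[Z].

E[Z | heads] = (1+8+2)/3 = 11/3.
E[Z | tails] = (2+2+2+6)/4 = 3.
E[Z] = (1/2)·(11/3) + (1/2)·(3) = 10/3.

10/3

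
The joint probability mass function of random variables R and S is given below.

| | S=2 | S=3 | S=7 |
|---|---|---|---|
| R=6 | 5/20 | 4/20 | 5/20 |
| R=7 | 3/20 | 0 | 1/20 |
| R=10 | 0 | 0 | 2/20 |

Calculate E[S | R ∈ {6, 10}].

71/16

P(R ∈ {6, 10}) = 4/5.
Summing S·P(R=x,S=y) over the conditioning event gives 71/20.
E[S | R ∈ {6, 10}] = (71/20) / (4/5) = 71/16.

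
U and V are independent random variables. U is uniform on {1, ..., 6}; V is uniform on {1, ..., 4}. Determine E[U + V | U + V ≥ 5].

62/9

P(U + V ≥ 5) = 3/4.
Summing (U+V)·P(x,y) over outcomes with U + V ≥ 5 gives 31/6.
E[U + V | U + V ≥ 5] = (31/6) / (3/4) = 62/9.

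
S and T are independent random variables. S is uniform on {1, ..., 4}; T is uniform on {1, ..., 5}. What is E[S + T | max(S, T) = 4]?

44/7

Outcomes with max(S, T) = 4: (1,4), (2,4), (3,4), (4,1), (4,2), (4,3), (4,4), each with probability 1/20.
E[S + T | max(S, T) = 4] = (5 + 6 + 7 + 5 + 6 + 7 + 8) / 7 = 44/7.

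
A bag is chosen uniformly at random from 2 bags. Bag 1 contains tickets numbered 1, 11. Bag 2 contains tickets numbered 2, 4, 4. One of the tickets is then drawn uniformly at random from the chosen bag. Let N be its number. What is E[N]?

E[N | bag 1] = (1+11)/2 = 6.
E[N | bag 2] = (2+4+4)/3 = 10/3.
By the law of total expectation,
E[N] = (1/2)·(6) + (1/2)·(10/3) = 14/3.

14/3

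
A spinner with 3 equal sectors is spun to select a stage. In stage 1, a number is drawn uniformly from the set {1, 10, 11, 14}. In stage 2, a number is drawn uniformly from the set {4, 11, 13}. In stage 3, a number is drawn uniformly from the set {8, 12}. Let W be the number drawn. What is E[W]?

85/9

E[W | stage 1] = (1+10+11+14)/4 = 9.
E[W | stage 2] = (4+11+13)/3 = 28/3.
E[W | stage 3] = (8+12)/2 = 10.
By the law of total expectation,
E[W] = (1/3)·(9) + (1/3)·(28/3) + (1/3)·(10) = 85/9.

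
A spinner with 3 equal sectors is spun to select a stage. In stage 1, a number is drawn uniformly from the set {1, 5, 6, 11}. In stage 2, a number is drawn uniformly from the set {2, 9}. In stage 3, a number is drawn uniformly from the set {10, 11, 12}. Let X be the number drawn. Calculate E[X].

E[X | stage 1] = (1+5+6+11)/4 = 23/4.
E[X | stage 2] = (2+9)/2 = 11/2.
E[X | stage 3] = (10+11+12)/3 = 11.
By the law of total expectation,
E[X] = (1/3)·(23/4) + (1/3)·(11/2) + (1/3)·(11) = 89/12.

89/12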